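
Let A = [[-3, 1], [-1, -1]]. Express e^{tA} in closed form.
A has Jordan form J = [[-2, 1], [0, -2]] with A = PJP^{-1}, so e^{tA} = P e^{tJ} P^{-1}.

For a Jordan block J_k(λ), e^{tJ_k(λ)} = e^{λt} · (I + tN + t^2 N^2/2! + ... + t^{k-1} N^{k-1}/(k-1)!) where N is the nilpotent superdiagonal part.

Assembling the blocks and conjugating back gives the entries of e^{tA} as shown above.

e^{tA} = [[(1 - t)*e^{-2*t}, t*e^{-2*t}], [-t*e^{-2*t}, (t + 1)*e^{-2*t}]]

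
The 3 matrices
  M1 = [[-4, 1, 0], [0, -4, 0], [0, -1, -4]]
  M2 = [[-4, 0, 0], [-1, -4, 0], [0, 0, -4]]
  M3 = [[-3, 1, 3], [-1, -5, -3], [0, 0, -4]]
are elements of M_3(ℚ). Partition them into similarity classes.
Characteristic polynomials: χ_{M1} = (x + 4)^3, χ_{M2} = (x + 4)^3, χ_{M3} = (x + 4)^3.

{M1, M2, M3}: invariant factors x + 4, (x + 4)^2.

Matrices are similar if and only if their invariant-factor lists agree; the partition into similarity classes is {M1, M2, M3}.

1 class: {M1, M2, M3}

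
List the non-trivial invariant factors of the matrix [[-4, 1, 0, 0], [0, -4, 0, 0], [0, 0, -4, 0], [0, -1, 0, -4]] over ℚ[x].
The Jordan structure of A has elementary divisors (x + 4)^2, (x + 4), (x + 4). Arranging the block sizes at each eigenvalue in decreasing order and taking row products gives the invariant factors.

Invariant factors (smallest first, each dividing the next): x + 4, x + 4, (x + 4)^2.

Check: the last factor (x + 4)^2 is the minimal polynomial, and the product (x + 4)^4 is the characteristic polynomial.

x + 4, x + 4, (x + 4)^2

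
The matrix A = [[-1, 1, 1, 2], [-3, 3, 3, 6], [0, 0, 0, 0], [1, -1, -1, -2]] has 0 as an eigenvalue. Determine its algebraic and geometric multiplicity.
algebraic multiplicity 4, geometric multiplicity 3

The characteristic polynomial is x^4, so the factor x appears with exponent 4: the algebraic multiplicity is 4.

rank(A) = 1, so the eigenspace has dimension 4 - 1 = 3: the geometric multiplicity is 3.

Since 3 < 4, A is not diagonalizable.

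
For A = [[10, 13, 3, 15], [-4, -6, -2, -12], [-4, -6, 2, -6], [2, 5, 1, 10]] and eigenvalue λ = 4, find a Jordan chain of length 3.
We seek v_1 ∈ ker((A - 4I)^3) \ ker((A - 4I)^2), then set v_{i+1} = (A - 4I) v_i.

One such chain is v_1 = [[0, -1, 0, 1]]^T, v_2 = [[2, -2, 0, 1]]^T, v_3 = [[1, 0, -2, 0]]^T. Check: (A - 4I) v_3 = [[0, 0, 0, 0]]^T = 0.

v_1 = [[0, -1, 0, 1]]^T, v_2 = [[2, -2, 0, 1]]^T, v_3 = [[1, 0, -2, 0]]^T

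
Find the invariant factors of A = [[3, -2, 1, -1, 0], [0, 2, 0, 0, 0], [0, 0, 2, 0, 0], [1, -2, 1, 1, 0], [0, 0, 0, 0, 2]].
The Jordan structure of A has elementary divisors (x - 2)^2, (x - 2), (x - 2), (x - 2). Arranging the block sizes at each eigenvalue in decreasing order and taking row products gives the invariant factors.

Invariant factors (smallest first, each dividing the next): x - 2, x - 2, x - 2, (x - 2)^2.

Check: the last factor (x - 2)^2 is the minimal polynomial, and the product (x - 2)^5 is the characteristic polynomial.

x - 2, x - 2, x - 2, (x - 2)^2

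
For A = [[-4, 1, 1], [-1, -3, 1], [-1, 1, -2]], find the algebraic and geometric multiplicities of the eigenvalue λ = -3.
The characteristic polynomial is (x + 3)^3, so the factor x + 3 appears with exponent 3: the algebraic multiplicity is 3.

rank(A + 3I) = 2, so the eigenspace has dimension 3 - 2 = 1: the geometric multiplicity is 1.

Since 1 < 3, A is not diagonalizable.

algebraic multiplicity 3, geometric multiplicity 1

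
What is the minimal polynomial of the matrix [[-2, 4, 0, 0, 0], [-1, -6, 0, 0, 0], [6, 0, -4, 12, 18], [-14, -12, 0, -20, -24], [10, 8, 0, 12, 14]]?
The characteristic polynomial factors as (x + 2)(x + 4)^4. The minimal polynomial is ∏(x - λ)^{k_λ} where k_λ is the size of the largest Jordan block at λ.

For λ = -4: rank(A + 4I) = 2, and the largest Jordan block has size 2 (the smallest k with rank((A + 4I)^k) = rank((A + 4I)^(k+1))).
For λ = -2: rank(A + 2I) = 4, and the largest Jordan block has size 1 (the smallest k with rank((A + 2I)^k) = rank((A + 2I)^(k+1))).

So m_A(x) = (x + 2)(x + 4)^2.

m_A(x) = (x + 2)(x + 4)^2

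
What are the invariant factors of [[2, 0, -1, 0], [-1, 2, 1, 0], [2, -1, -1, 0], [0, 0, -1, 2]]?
(x - 2)(x - 1)^3

The Jordan structure of A has elementary divisors (x - 1)^3, (x - 2). Arranging the block sizes at each eigenvalue in decreasing order and taking row products gives the invariant factors.

Invariant factors (smallest first, each dividing the next): (x - 2)(x - 1)^3.

Check: the last factor (x - 2)(x - 1)^3 is the minimal polynomial, and the product (x - 2)(x - 1)^3 is the characteristic polynomial.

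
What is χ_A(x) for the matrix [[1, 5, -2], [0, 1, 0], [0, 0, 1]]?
χ_A(x) = (x - 1)^3

xI - A = [[x - 1, -5, 2], [0, x - 1, 0], [0, 0, x - 1]].

Expanding det(xI - A) along the first row:
det(xI - A) = + (x - 1)·det([[x - 1, 0], [0, x - 1]]) - (-5)·det([[0, 0], [0, x - 1]]) + (2)·det([[0, x - 1], [0, 0]]).

Evaluating gives χ_A(x) = x^3 - 3x^2 + 3x - 1 = (x - 1)^3.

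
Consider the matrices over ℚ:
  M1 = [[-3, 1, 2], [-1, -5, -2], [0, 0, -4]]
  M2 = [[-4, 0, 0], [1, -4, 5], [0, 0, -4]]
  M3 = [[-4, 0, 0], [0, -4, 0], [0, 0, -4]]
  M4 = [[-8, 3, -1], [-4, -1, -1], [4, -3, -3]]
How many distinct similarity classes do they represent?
2 classes: {M1, M2, M4}, {M3}

Characteristic polynomials: χ_{M1} = (x + 4)^3, χ_{M2} = (x + 4)^3, χ_{M3} = (x + 4)^3, χ_{M4} = (x + 4)^3.

{M1, M2, M4}: invariant factors x + 4, (x + 4)^2.

{M3}: invariant factors x + 4, x + 4, x + 4.

Matrices are similar if and only if their invariant-factor lists agree; the partition into similarity classes is {M1, M2, M4}, {M3}.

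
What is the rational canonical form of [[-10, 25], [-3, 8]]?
R = [[0, 5], [1, -2]]

The invariant factors of A (the non-unit diagonal entries of the Smith normal form of xI - A over ℚ[x]) are x^2 + 2x - 5, each dividing the next. The characteristic polynomial is their product, x^2 + 2x - 5.

The rational canonical form is the block-diagonal matrix of companion matrices C(f_i):
R = [[0, 5], [1, -2]].

Note the characteristic polynomial does not split into linear factors over ℚ, so A has no Jordan form over ℚ; the rational canonical form exists over any field.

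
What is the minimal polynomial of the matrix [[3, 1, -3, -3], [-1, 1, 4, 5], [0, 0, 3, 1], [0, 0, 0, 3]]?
The characteristic polynomial factors as (x - 3)^2(x - 2)^2. The minimal polynomial is ∏(x - λ)^{k_λ} where k_λ is the size of the largest Jordan block at λ.

For λ = 2: rank(A - 2I) = 3, and the largest Jordan block has size 2 (the smallest k with rank((A - 2I)^k) = rank((A - 2I)^(k+1))).
For λ = 3: rank(A - 3I) = 3, and the largest Jordan block has size 2 (the smallest k with rank((A - 3I)^k) = rank((A - 3I)^(k+1))).

So m_A(x) = (x - 3)^2(x - 2)^2.

m_A(x) = (x - 3)^2(x - 2)^2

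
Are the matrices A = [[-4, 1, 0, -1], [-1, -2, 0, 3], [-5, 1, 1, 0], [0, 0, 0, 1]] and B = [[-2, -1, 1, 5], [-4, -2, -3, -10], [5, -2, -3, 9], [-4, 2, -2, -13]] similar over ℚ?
No.

trace(A) = -4 but trace(B) = -20. The trace is a similarity invariant, so A and B are not similar.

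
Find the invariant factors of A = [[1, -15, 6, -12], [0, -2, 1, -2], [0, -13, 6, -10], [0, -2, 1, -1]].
The Jordan structure of A has elementary divisors (x - 1)^3, (x - 1). Arranging the block sizes at each eigenvalue in decreasing order and taking row products gives the invariant factors.

Invariant factors (smallest first, each dividing the next): x - 1, (x - 1)^3.

Check: the last factor (x - 1)^3 is the minimal polynomial, and the product (x - 1)^4 is the characteristic polynomial.

x - 1, (x - 1)^3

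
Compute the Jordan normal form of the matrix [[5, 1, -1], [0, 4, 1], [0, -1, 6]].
The characteristic polynomial is det(xI - A) = (x - 5)^3, so the eigenvalues are 5 (algebraic multiplicity 3).

For λ = 5: rank(A - 5I) = 1, rank((A - 5I)^2) = 0. The eigenspace has dimension 3 - 1 = 2, so there are 2 Jordan blocks; the rank sequence gives block sizes [2, 1].

Assembling the blocks gives the Jordan form J above.

J = [[5, 1, 0], [0, 5, 0], [0, 0, 5]]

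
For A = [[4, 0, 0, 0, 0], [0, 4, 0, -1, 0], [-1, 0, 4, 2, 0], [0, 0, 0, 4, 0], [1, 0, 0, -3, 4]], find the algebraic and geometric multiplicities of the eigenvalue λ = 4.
The characteristic polynomial is (x - 4)^5, so the factor x - 4 appears with exponent 5: the algebraic multiplicity is 5.

rank(A - 4I) = 2, so the eigenspace has dimension 5 - 2 = 3: the geometric multiplicity is 3.

Since 3 < 5, A is not diagonalizable.

algebraic multiplicity 5, geometric multiplicity 3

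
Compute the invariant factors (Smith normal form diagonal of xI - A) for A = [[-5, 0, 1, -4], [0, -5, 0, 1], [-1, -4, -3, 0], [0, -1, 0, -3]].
The Jordan structure of A has elementary divisors (x + 4)^2, (x + 4)^2. Arranging the block sizes at each eigenvalue in decreasing order and taking row products gives the invariant factors.

Invariant factors (smallest first, each dividing the next): (x + 4)^2, (x + 4)^2.

Check: the last factor (x + 4)^2 is the minimal polynomial, and the product (x + 4)^4 is the characteristic polynomial.

(x + 4)^2, (x + 4)^2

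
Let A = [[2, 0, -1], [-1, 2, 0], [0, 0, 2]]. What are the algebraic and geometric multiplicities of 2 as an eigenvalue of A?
The characteristic polynomial is (x - 2)^3, so the factor x - 2 appears with exponent 3: the algebraic multiplicity is 3.

rank(A - 2I) = 2, so the eigenspace has dimension 3 - 2 = 1: the geometric multiplicity is 1.

Since 1 < 3, A is not diagonalizable.

algebraic multiplicity 3, geometric multiplicity 1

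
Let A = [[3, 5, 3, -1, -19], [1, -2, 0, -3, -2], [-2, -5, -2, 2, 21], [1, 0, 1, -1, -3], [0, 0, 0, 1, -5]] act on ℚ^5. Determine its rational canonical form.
The invariant factors of A (the non-unit diagonal entries of the Smith normal form of xI - A over ℚ[x]) are x^2 + 2x - 5, (x + 3)(x^2 + 2x - 5), each dividing the next. The characteristic polynomial is their product, (x + 3)(x^2 + 2x - 5)^2.

The rational canonical form is the block-diagonal matrix of companion matrices C(f_i):
R = [[0, 5, 0, 0, 0], [1, -2, 0, 0, 0], [0, 0, 0, 0, 15], [0, 0, 1, 0, -1], [0, 0, 0, 1, -5]].

Note the characteristic polynomial does not split into linear factors over ℚ, so A has no Jordan form over ℚ; the rational canonical form exists over any field.

R = [[0, 5, 0, 0, 0], [1, -2, 0, 0, 0], [0, 0, 0, 0, 15], [0, 0, 1, 0, -1], [0, 0, 0, 1, -5]]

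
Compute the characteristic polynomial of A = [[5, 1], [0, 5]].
xI - A = [[x - 5, -1], [0, x - 5]].

Expanding det(xI - A) along the first row:
det(xI - A) = + (x - 5)·det([[x - 5]]) - (-1)·det([[0]]).

Evaluating gives χ_A(x) = x^2 - 10x + 25 = (x - 5)^2.

χ_A(x) = (x - 5)^2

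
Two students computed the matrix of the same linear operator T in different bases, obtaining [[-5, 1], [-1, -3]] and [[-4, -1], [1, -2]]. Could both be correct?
trace(A) = -8 but trace(B) = -6. The trace is a similarity invariant, so A and B are not similar.

No.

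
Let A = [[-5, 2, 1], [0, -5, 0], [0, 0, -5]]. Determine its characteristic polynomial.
χ_A(x) = (x + 5)^3

xI - A = [[x + 5, -2, -1], [0, x + 5, 0], [0, 0, x + 5]].

Expanding det(xI - A) along the first row:
det(xI - A) = + (x + 5)·det([[x + 5, 0], [0, x + 5]]) - (-2)·det([[0, 0], [0, x + 5]]) + (-1)·det([[0, x + 5], [0, 0]]).

Evaluating gives χ_A(x) = x^3 + 15x^2 + 75x + 125 = (x + 5)^3.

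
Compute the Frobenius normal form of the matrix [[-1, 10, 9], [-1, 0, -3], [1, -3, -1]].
The invariant factors of A (the non-unit diagonal entries of the Smith normal form of xI - A over ℚ[x]) are (x - 1)^2(x + 4), each dividing the next. The characteristic polynomial is their product, (x - 1)^2(x + 4).

The rational canonical form is the block-diagonal matrix of companion matrices C(f_i):
R = [[0, 0, -4], [1, 0, 7], [0, 1, -2]].

R = [[0, 0, -4], [1, 0, 7], [0, 1, -2]]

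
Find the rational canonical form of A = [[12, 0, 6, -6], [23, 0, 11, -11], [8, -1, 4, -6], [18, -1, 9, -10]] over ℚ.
R = [[0, 0, 0, 6], [1, 0, 0, 11], [0, 1, 0, -2], [0, 0, 1, 6]]

The invariant factors of A (the non-unit diagonal entries of the Smith normal form of xI - A over ℚ[x]) are (x - 6)(x^3 + 2x + 1), each dividing the next. The characteristic polynomial is their product, (x - 6)(x^3 + 2x + 1).

The rational canonical form is the block-diagonal matrix of companion matrices C(f_i):
R = [[0, 0, 0, 6], [1, 0, 0, 11], [0, 1, 0, -2], [0, 0, 1, 6]].

Note the characteristic polynomial does not split into linear factors over ℚ, so A has no Jordan form over ℚ; the rational canonical form exists over any field.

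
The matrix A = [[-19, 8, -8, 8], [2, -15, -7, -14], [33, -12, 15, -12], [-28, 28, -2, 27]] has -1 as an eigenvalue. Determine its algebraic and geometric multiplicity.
The characteristic polynomial is (x - 3)^3(x + 1), so the factor x + 1 appears with exponent 1: the algebraic multiplicity is 1.

rank(A + I) = 3, so the eigenspace has dimension 4 - 3 = 1: the geometric multiplicity is 1.

algebraic multiplicity 1, geometric multiplicity 1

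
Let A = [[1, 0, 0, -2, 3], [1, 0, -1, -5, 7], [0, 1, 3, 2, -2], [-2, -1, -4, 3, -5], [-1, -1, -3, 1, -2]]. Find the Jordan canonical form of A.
The characteristic polynomial is det(xI - A) = (x - 1)^5, so the eigenvalues are 1 (algebraic multiplicity 5).

For λ = 1: rank(A - I) = 3, rank((A - I)^2) = 1, rank((A - I)^3) = 0. The eigenspace has dimension 5 - 3 = 2, so there are 2 Jordan blocks; the rank sequence gives block sizes [3, 2].

Assembling the blocks gives the Jordan form J above.

J = [[1, 1, 0, 0, 0], [0, 1, 1, 0, 0], [0, 0, 1, 0, 0], [0, 0, 0, 1, 1], [0, 0, 0, 0, 1]]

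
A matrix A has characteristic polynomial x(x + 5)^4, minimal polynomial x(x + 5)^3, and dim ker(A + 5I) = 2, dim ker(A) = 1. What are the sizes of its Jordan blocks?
Jordan blocks: (-5, 3), (-5, 1), (0, 1)

λ = -5: algebraic multiplicity 4 (exponent in χ_A), largest block size 3 (exponent in m_A), 2 blocks (geometric multiplicity). These force block sizes [3, 1].
λ = 0: algebraic multiplicity 1 (exponent in χ_A), largest block size 1 (exponent in m_A), 1 block (geometric multiplicity). This forces block sizes [1].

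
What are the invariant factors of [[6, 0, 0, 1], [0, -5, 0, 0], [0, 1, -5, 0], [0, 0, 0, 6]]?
The Jordan structure of A has elementary divisors (x + 5)^2, (x - 6)^2. Arranging the block sizes at each eigenvalue in decreasing order and taking row products gives the invariant factors.

Invariant factors (smallest first, each dividing the next): (x - 6)^2(x + 5)^2.

Check: the last factor (x - 6)^2(x + 5)^2 is the minimal polynomial, and the product (x - 6)^2(x + 5)^2 is the characteristic polynomial.

(x - 6)^2(x + 5)^2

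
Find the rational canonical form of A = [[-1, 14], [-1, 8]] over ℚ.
The invariant factors of A (the non-unit diagonal entries of the Smith normal form of xI - A over ℚ[x]) are (x - 6)(x - 1), each dividing the next. The characteristic polynomial is their product, (x - 6)(x - 1).

The rational canonical form is the block-diagonal matrix of companion matrices C(f_i):
R = [[0, -6], [1, 7]].

R = [[0, -6], [1, 7]]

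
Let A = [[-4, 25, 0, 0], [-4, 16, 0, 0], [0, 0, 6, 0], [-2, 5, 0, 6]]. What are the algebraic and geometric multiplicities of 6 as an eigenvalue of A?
algebraic multiplicity 4, geometric multiplicity 3

The characteristic polynomial is (x - 6)^4, so the factor x - 6 appears with exponent 4: the algebraic multiplicity is 4.

rank(A - 6I) = 1, so the eigenspace has dimension 4 - 1 = 3: the geometric multiplicity is 3.

Since 3 < 4, A is not diagonalizable.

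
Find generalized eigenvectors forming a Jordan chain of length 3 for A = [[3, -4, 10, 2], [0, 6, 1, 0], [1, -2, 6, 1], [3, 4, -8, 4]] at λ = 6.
We seek v_1 ∈ ker((A - 6I)^3) \ ker((A - 6I)^2), then set v_{i+1} = (A - 6I) v_i.

One such chain is v_1 = [[0, 0, 0, 1]]^T, v_2 = [[2, 0, 1, -2]]^T, v_3 = [[0, 1, 0, 2]]^T. Check: (A - 6I) v_3 = [[0, 0, 0, 0]]^T = 0.

v_1 = [[0, 0, 0, 1]]^T, v_2 = [[2, 0, 1, -2]]^T, v_3 = [[0, 1, 0, 2]]^T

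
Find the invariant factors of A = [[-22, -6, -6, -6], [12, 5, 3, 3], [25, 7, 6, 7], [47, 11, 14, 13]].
The Jordan structure of A has elementary divisors (x + 1)^2, (x - 2), (x - 2). Arranging the block sizes at each eigenvalue in decreasing order and taking row products gives the invariant factors.

Invariant factors (smallest first, each dividing the next): x - 2, (x - 2)(x + 1)^2.

Check: the last factor (x - 2)(x + 1)^2 is the minimal polynomial, and the product (x - 2)^2(x + 1)^2 is the characteristic polynomial.

x - 2, (x - 2)(x + 1)^2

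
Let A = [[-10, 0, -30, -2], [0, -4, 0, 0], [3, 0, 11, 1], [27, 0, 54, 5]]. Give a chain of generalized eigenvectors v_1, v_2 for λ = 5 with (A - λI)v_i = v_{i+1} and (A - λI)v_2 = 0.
We seek v_1 ∈ ker((A - 5I)^2) \ ker(A - 5I), then set v_{i+1} = (A - 5I) v_i.

One such chain is v_1 = [[0, 0, 0, 1]]^T, v_2 = [[-2, 0, 1, 0]]^T. Check: (A - 5I) v_2 = [[0, 0, 0, 0]]^T = 0.

v_1 = [[0, 0, 0, 1]]^T, v_2 = [[-2, 0, 1, 0]]^T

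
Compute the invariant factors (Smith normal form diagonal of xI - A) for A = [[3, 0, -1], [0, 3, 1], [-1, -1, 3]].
(x - 3)^3

The Jordan structure of A has elementary divisors (x - 3)^3. Arranging the block sizes at each eigenvalue in decreasing order and taking row products gives the invariant factors.

Invariant factors (smallest first, each dividing the next): (x - 3)^3.

Check: the last factor (x - 3)^3 is the minimal polynomial, and the product (x - 3)^3 is the characteristic polynomial.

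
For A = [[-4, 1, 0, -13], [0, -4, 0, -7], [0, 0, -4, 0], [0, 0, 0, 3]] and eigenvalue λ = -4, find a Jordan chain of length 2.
We seek v_1 ∈ ker((A + 4I)^2) \ ker(A + 4I), then set v_{i+1} = (A + 4I) v_i.

One such chain is v_1 = [[0, 1, 1, 0]]^T, v_2 = [[1, 0, 0, 0]]^T. Check: (A + 4I) v_2 = [[0, 0, 0, 0]]^T = 0.

v_1 = [[0, 1, 1, 0]]^T, v_2 = [[1, 0, 0, 0]]^T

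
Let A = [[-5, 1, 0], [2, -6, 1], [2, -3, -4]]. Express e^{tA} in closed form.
A has Jordan form J = [[-5, 1, 0], [0, -5, 1], [0, 0, -5]] with A = PJP^{-1}, so e^{tA} = P e^{tJ} P^{-1}.

For a Jordan block J_k(λ), e^{tJ_k(λ)} = e^{λt} · (I + tN + t^2 N^2/2! + ... + t^{k-1} N^{k-1}/(k-1)!) where N is the nilpotent superdiagonal part.

Assembling the blocks and conjugating back gives the entries of e^{tA} as shown above.

e^{tA} = [[(t^2 + 1)*e^{-5*t}, t*(2 - t)*e^{-5*t}/2, t^2*e^{-5*t}/2], [2*t*e^{-5*t}, (1 - t)*e^{-5*t}, t*e^{-5*t}], [2*t*(1 - t)*e^{-5*t}, t*(t - 3)*e^{-5*t}, (-t^2 + t + 1)*e^{-5*t}]]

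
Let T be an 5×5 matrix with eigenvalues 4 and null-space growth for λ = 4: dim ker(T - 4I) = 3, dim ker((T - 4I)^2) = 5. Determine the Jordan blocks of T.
λ = 4: successive nullity increments [3, 2] count blocks of size ≥ k; block sizes are [2, 2, 1].

Jordan blocks: (4, 2), (4, 2), (4, 1)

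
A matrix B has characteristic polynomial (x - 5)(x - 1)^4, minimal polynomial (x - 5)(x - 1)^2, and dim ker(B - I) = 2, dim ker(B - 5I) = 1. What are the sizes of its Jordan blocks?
λ = 1: algebraic multiplicity 4 (exponent in χ_B), largest block size 2 (exponent in m_B), 2 blocks (geometric multiplicity). These force block sizes [2, 2].
λ = 5: algebraic multiplicity 1 (exponent in χ_B), largest block size 1 (exponent in m_B), 1 block (geometric multiplicity). This forces block sizes [1].

Jordan blocks: (1, 2), (1, 2), (5, 1)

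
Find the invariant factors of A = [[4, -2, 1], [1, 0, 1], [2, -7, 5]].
The Jordan structure of A has elementary divisors (x - 3)^3. Arranging the block sizes at each eigenvalue in decreasing order and taking row products gives the invariant factors.

Invariant factors (smallest first, each dividing the next): (x - 3)^3.

Check: the last factor (x - 3)^3 is the minimal polynomial, and the product (x - 3)^3 is the characteristic polynomial.

(x - 3)^3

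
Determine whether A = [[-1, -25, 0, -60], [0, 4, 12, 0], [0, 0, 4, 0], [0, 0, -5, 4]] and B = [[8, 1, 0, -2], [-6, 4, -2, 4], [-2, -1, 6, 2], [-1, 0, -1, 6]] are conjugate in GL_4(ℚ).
trace(A) = 11 but trace(B) = 24. The trace is a similarity invariant, so A and B are not similar.

No.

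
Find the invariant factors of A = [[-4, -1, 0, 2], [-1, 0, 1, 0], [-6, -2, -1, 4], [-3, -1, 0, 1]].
The Jordan structure of A has elementary divisors (x + 1)^3, (x + 1). Arranging the block sizes at each eigenvalue in decreasing order and taking row products gives the invariant factors.

Invariant factors (smallest first, each dividing the next): x + 1, (x + 1)^3.

Check: the last factor (x + 1)^3 is the minimal polynomial, and the product (x + 1)^4 is the characteristic polynomial.

x + 1, (x + 1)^3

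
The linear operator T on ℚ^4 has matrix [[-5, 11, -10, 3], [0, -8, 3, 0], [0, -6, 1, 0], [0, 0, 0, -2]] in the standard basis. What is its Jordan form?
J = [[-5, 1, 0, 0], [0, -5, 0, 0], [0, 0, -2, 0], [0, 0, 0, -2]]

The characteristic polynomial is det(xI - A) = (x + 2)^2(x + 5)^2, so the eigenvalues are -5 (algebraic multiplicity 2), -2 (algebraic multiplicity 2).

For λ = -5: rank(A + 5I) = 3, rank((A + 5I)^2) = 2. The eigenspace has dimension 4 - 3 = 1, so there is 1 Jordan block; the rank sequence gives block sizes [2].

For λ = -2: rank(A + 2I) = 2. The eigenspace has dimension 4 - 2 = 2, so there are 2 Jordan blocks; the rank sequence gives block sizes [1, 1].

Assembling the blocks gives the Jordan form J above.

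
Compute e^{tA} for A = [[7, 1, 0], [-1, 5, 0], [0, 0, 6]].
e^{tA} = [[(t + 1)*e^{6*t}, t*e^{6*t}, 0], [-t*e^{6*t}, (1 - t)*e^{6*t}, 0], [0, 0, e^{6*t}]]

A has Jordan form J = [[6, 1, 0], [0, 6, 0], [0, 0, 6]] with A = PJP^{-1}, so e^{tA} = P e^{tJ} P^{-1}.

For a Jordan block J_k(λ), e^{tJ_k(λ)} = e^{λt} · (I + tN + t^2 N^2/2! + ... + t^{k-1} N^{k-1}/(k-1)!) where N is the nilpotent superdiagonal part.

Assembling the blocks and conjugating back gives the entries of e^{tA} as shown above.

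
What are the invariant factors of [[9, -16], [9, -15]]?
The Jordan structure of A has elementary divisors (x + 3)^2. Arranging the block sizes at each eigenvalue in decreasing order and taking row products gives the invariant factors.

Invariant factors (smallest first, each dividing the next): (x + 3)^2.

Check: the last factor (x + 3)^2 is the minimal polynomial, and the product (x + 3)^2 is the characteristic polynomial.

(x + 3)^2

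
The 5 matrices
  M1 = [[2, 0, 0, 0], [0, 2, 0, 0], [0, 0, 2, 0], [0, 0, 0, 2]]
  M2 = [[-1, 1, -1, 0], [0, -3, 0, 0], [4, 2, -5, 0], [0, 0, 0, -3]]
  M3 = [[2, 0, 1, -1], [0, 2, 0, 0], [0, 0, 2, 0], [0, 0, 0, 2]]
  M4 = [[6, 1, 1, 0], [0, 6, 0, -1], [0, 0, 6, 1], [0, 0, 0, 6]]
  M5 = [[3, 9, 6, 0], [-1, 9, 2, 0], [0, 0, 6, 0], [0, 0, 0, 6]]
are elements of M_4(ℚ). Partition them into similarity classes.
5 classes: {M1}, {M2}, {M3}, {M4}, {M5}

Characteristic polynomials: χ_{M1} = (x - 2)^4, χ_{M2} = (x + 3)^4, χ_{M3} = (x - 2)^4, χ_{M4} = (x - 6)^4, χ_{M5} = (x - 6)^4.

{M1}: invariant factors x - 2, x - 2, x - 2, x - 2.

{M2}: invariant factors x + 3, x + 3, (x + 3)^2.

{M3}: invariant factors x - 2, x - 2, (x - 2)^2.

{M4}: invariant factors (x - 6)^2, (x - 6)^2.

{M5}: invariant factors x - 6, x - 6, (x - 6)^2.

Matrices are similar if and only if their invariant-factor lists agree; the partition into similarity classes is {M1}, {M2}, {M3}, {M4}, {M5}.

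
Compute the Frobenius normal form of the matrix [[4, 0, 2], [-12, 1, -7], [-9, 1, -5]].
The invariant factors of A (the non-unit diagonal entries of the Smith normal form of xI - A over ℚ[x]) are x^3 + 4x - 2, each dividing the next. The characteristic polynomial is their product, x^3 + 4x - 2.

The rational canonical form is the block-diagonal matrix of companion matrices C(f_i):
R = [[0, 0, 2], [1, 0, -4], [0, 1, 0]].

Note the characteristic polynomial does not split into linear factors over ℚ, so A has no Jordan form over ℚ; the rational canonical form exists over any field.

R = [[0, 0, 2], [1, 0, -4], [0, 1, 0]]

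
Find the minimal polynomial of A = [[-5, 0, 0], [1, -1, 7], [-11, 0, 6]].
The characteristic polynomial factors as (x - 6)(x + 1)(x + 5). The minimal polynomial is ∏(x - λ)^{k_λ} where k_λ is the size of the largest Jordan block at λ.

For λ = -5: rank(A + 5I) = 2, and the largest Jordan block has size 1 (the smallest k with rank((A + 5I)^k) = rank((A + 5I)^(k+1))).
For λ = -1: rank(A + I) = 2, and the largest Jordan block has size 1 (the smallest k with rank((A + I)^k) = rank((A + I)^(k+1))).
For λ = 6: rank(A - 6I) = 2, and the largest Jordan block has size 1 (the smallest k with rank((A - 6I)^k) = rank((A - 6I)^(k+1))).

So m_A(x) = (x - 6)(x + 1)(x + 5).

m_A(x) = (x - 6)(x + 1)(x + 5)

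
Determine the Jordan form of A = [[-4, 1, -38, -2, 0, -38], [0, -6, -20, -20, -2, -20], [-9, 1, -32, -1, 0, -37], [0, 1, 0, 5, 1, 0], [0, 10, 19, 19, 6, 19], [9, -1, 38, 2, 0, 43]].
The characteristic polynomial is det(xI - A) = (x - 5)^4(x + 4)^2, so the eigenvalues are -4 (algebraic multiplicity 2), 5 (algebraic multiplicity 4).

For λ = -4: rank(A + 4I) = 5, rank((A + 4I)^2) = 4. The eigenspace has dimension 6 - 5 = 1, so there is 1 Jordan block; the rank sequence gives block sizes [2].

For λ = 5: rank(A - 5I) = 4, rank((A - 5I)^2) = 3, rank((A - 5I)^3) = 2. The eigenspace has dimension 6 - 4 = 2, so there are 2 Jordan blocks; the rank sequence gives block sizes [3, 1].

Assembling the blocks gives the Jordan form J above.

J = [[-4, 1, 0, 0, 0, 0], [0, -4, 0, 0, 0, 0], [0, 0, 5, 1, 0, 0], [0, 0, 0, 5, 1, 0], [0, 0, 0, 0, 5, 0], [0, 0, 0, 0, 0, 5]]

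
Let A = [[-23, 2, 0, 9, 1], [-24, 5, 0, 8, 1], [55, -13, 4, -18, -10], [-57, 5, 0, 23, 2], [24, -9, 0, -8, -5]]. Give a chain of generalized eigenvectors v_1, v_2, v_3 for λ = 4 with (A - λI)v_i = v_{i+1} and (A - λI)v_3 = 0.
v_1 = [[0, 1, 0, 0, -1]]^T, v_2 = [[1, 0, -3, 3, 0]]^T, v_3 = [[0, 0, 1, 0, 0]]^T

We seek v_1 ∈ ker((A - 4I)^3) \ ker((A - 4I)^2), then set v_{i+1} = (A - 4I) v_i.

One such chain is v_1 = [[0, 1, 0, 0, -1]]^T, v_2 = [[1, 0, -3, 3, 0]]^T, v_3 = [[0, 0, 1, 0, 0]]^T. Check: (A - 4I) v_3 = [[0, 0, 0, 0, 0]]^T = 0.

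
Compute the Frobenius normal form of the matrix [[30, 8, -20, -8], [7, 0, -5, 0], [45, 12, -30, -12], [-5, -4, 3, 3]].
The invariant factors of A (the non-unit diagonal entries of the Smith normal form of xI - A over ℚ[x]) are x(x - 2)^2(x + 1), each dividing the next. The characteristic polynomial is their product, x(x - 2)^2(x + 1).

The rational canonical form is the block-diagonal matrix of companion matrices C(f_i):
R = [[0, 0, 0, 0], [1, 0, 0, -4], [0, 1, 0, 0], [0, 0, 1, 3]].

R = [[0, 0, 0, 0], [1, 0, 0, -4], [0, 1, 0, 0], [0, 0, 1, 3]]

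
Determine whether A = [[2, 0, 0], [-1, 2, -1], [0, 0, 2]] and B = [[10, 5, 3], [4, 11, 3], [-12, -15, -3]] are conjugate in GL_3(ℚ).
trace(A) = 6 but trace(B) = 18. The trace is a similarity invariant, so A and B are not similar.

No.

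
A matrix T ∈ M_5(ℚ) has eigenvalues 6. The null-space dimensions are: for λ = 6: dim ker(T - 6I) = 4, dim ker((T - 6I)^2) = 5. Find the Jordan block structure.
λ = 6: successive nullity increments [4, 1] count blocks of size ≥ k; block sizes are [2, 1, 1, 1].

Jordan blocks: (6, 2), (6, 1), (6, 1), (6, 1)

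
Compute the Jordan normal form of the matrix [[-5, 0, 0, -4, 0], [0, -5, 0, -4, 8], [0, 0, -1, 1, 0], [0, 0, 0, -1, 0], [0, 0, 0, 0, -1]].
J = [[-5, 0, 0, 0, 0], [0, -5, 0, 0, 0], [0, 0, -1, 1, 0], [0, 0, 0, -1, 0], [0, 0, 0, 0, -1]]

The characteristic polynomial is det(xI - A) = (x + 1)^3(x + 5)^2, so the eigenvalues are -5 (algebraic multiplicity 2), -1 (algebraic multiplicity 3).

For λ = -5: rank(A + 5I) = 3. The eigenspace has dimension 5 - 3 = 2, so there are 2 Jordan blocks; the rank sequence gives block sizes [1, 1].

For λ = -1: rank(A + I) = 3, rank((A + I)^2) = 2. The eigenspace has dimension 5 - 3 = 2, so there are 2 Jordan blocks; the rank sequence gives block sizes [2, 1].

Assembling the blocks gives the Jordan form J above.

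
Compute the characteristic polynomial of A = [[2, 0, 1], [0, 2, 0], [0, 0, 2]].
χ_A(x) = (x - 2)^3

xI - A = [[x - 2, 0, -1], [0, x - 2, 0], [0, 0, x - 2]].

Expanding det(xI - A) along the first row:
det(xI - A) = + (x - 2)·det([[x - 2, 0], [0, x - 2]]) - (0)·det([[0, 0], [0, x - 2]]) + (-1)·det([[0, x - 2], [0, 0]]).

Evaluating gives χ_A(x) = x^3 - 6x^2 + 12x - 8 = (x - 2)^3.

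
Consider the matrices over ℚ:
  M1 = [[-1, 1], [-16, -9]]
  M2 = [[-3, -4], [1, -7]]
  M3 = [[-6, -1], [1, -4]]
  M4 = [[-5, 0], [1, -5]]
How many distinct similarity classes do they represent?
1 class: {M1, M2, M3, M4}

Characteristic polynomials: χ_{M1} = (x + 5)^2, χ_{M2} = (x + 5)^2, χ_{M3} = (x + 5)^2, χ_{M4} = (x + 5)^2.

{M1, M2, M3, M4}: invariant factors (x + 5)^2.

Matrices are similar if and only if their invariant-factor lists agree; the partition into similarity classes is {M1, M2, M3, M4}.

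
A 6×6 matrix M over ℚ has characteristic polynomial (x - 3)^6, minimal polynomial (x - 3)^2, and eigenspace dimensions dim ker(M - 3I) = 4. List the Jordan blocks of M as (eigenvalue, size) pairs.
Jordan blocks: (3, 2), (3, 2), (3, 1), (3, 1)

λ = 3: algebraic multiplicity 6 (exponent in χ_M), largest block size 2 (exponent in m_M), 4 blocks (geometric multiplicity). These force block sizes [2, 2, 1, 1].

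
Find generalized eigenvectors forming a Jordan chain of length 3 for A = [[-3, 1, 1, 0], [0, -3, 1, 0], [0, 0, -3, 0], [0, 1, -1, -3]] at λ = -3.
We seek v_1 ∈ ker((A + 3I)^3) \ ker((A + 3I)^2), then set v_{i+1} = (A + 3I) v_i.

One such chain is v_1 = [[0, -1, 1, 0]]^T, v_2 = [[0, 1, 0, -2]]^T, v_3 = [[1, 0, 0, 1]]^T. Check: (A + 3I) v_3 = [[0, 0, 0, 0]]^T = 0.

v_1 = [[0, -1, 1, 0]]^T, v_2 = [[0, 1, 0, -2]]^T, v_3 = [[1, 0, 0, 1]]^T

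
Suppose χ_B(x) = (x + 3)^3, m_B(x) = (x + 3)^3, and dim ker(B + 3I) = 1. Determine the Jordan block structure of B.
Jordan blocks: (-3, 3)

λ = -3: algebraic multiplicity 3 (exponent in χ_B), largest block size 3 (exponent in m_B), 1 block (geometric multiplicity). This forces block sizes [3].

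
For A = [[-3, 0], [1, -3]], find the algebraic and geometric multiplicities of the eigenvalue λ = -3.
The characteristic polynomial is (x + 3)^2, so the factor x + 3 appears with exponent 2: the algebraic multiplicity is 2.

rank(A + 3I) = 1, so the eigenspace has dimension 2 - 1 = 1: the geometric multiplicity is 1.

Since 1 < 2, A is not diagonalizable.

algebraic multiplicity 2, geometric multiplicity 1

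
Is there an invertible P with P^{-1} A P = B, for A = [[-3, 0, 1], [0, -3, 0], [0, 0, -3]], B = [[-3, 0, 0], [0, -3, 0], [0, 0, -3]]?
Both have characteristic polynomial (x + 3)^3, but the minimal polynomial of A is (x + 3)^2 while the minimal polynomial of B is x + 3. The minimal polynomial is a similarity invariant, so A and B are not similar.

No.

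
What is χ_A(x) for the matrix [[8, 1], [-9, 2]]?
χ_A(x) = (x - 5)^2

xI - A = [[x - 8, -1], [9, x - 2]].

Expanding det(xI - A) along the first row:
det(xI - A) = + (x - 8)·det([[x - 2]]) - (-1)·det([[9]]).

Evaluating gives χ_A(x) = x^2 - 10x + 25 = (x - 5)^2.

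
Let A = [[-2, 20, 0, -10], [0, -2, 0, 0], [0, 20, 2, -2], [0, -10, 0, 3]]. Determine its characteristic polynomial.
χ_A(x) = (x - 3)(x - 2)(x + 2)^2

xI - A = [[x + 2, -20, 0, 10], [0, x + 2, 0, 0], [0, -20, x - 2, 2], [0, 10, 0, x - 3]].

Expanding det(xI - A) along the first row:
det(xI - A) = + (x + 2)·det([[x + 2, 0, 0], [-20, x - 2, 2], [10, 0, x - 3]]) - (-20)·det([[0, 0, 0], [0, x - 2, 2], [0, 0, x - 3]]) + (0)·det([[0, x + 2, 0], [0, -20, 2], [0, 10, x - 3]]) - (10)·det([[0, x + 2, 0], [0, -20, x - 2], [0, 10, 0]]).

Evaluating gives χ_A(x) = x^4 - x^3 - 10x^2 + 4x + 24 = (x - 3)(x - 2)(x + 2)^2.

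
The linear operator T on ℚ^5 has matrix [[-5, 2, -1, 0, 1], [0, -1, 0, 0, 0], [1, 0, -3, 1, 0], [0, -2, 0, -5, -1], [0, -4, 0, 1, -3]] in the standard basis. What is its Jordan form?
The characteristic polynomial is det(xI - A) = (x + 1)(x + 4)^4, so the eigenvalues are -4 (algebraic multiplicity 4), -1 (algebraic multiplicity 1).

For λ = -4: rank(A + 4I) = 3, rank((A + 4I)^2) = 1. The eigenspace has dimension 5 - 3 = 2, so there are 2 Jordan blocks; the rank sequence gives block sizes [2, 2].

For λ = -1: algebraic multiplicity 1 gives one 1×1 block.

Assembling the blocks gives the Jordan form J above.

J = [[-4, 1, 0, 0, 0], [0, -4, 0, 0, 0], [0, 0, -4, 1, 0], [0, 0, 0, -4, 0], [0, 0, 0, 0, -1]]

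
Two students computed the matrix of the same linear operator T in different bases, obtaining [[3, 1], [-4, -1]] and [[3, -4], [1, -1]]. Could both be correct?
Yes.

Two matrices over a field are similar if and only if they have the same invariant factors.

Both A and B have characteristic polynomial (x - 1)^2 and minimal polynomial (x - 1)^2. Computing further, both have invariant factors (x - 1)^2. Hence A and B are similar.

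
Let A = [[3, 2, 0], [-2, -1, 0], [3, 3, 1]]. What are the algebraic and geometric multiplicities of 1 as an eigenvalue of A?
The characteristic polynomial is (x - 1)^3, so the factor x - 1 appears with exponent 3: the algebraic multiplicity is 3.

rank(A - I) = 1, so the eigenspace has dimension 3 - 1 = 2: the geometric multiplicity is 2.

Since 2 < 3, A is not diagonalizable.

algebraic multiplicity 3, geometric multiplicity 2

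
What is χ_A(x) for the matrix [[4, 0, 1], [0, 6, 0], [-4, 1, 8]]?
xI - A = [[x - 4, 0, -1], [0, x - 6, 0], [4, -1, x - 8]].

Expanding det(xI - A) along the first row:
det(xI - A) = + (x - 4)·det([[x - 6, 0], [-1, x - 8]]) - (0)·det([[0, 0], [4, x - 8]]) + (-1)·det([[0, x - 6], [4, -1]]).

Evaluating gives χ_A(x) = x^3 - 18x^2 + 108x - 216 = (x - 6)^3.

χ_A(x) = (x - 6)^3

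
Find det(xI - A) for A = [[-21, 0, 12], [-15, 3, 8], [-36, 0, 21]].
xI - A = [[x + 21, 0, -12], [15, x - 3, -8], [36, 0, x - 21]].

Expanding det(xI - A) along the first row:
det(xI - A) = + (x + 21)·det([[x - 3, -8], [0, x - 21]]) - (0)·det([[15, -8], [36, x - 21]]) + (-12)·det([[15, x - 3], [36, 0]]).

Evaluating gives χ_A(x) = x^3 - 3x^2 - 9x + 27 = (x - 3)^2(x + 3).

χ_A(x) = (x - 3)^2(x + 3)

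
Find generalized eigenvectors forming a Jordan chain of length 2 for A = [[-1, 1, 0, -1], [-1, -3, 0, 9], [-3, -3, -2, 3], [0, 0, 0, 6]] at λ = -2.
We seek v_1 ∈ ker((A + 2I)^2) \ ker(A + 2I), then set v_{i+1} = (A + 2I) v_i.

One such chain is v_1 = [[0, 1, 0, 0]]^T, v_2 = [[1, -1, -3, 0]]^T. Check: (A + 2I) v_2 = [[0, 0, 0, 0]]^T = 0.

v_1 = [[0, 1, 0, 0]]^T, v_2 = [[1, -1, -3, 0]]^T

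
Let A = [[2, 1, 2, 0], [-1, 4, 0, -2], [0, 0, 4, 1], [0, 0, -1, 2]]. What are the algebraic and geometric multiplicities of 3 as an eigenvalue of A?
algebraic multiplicity 4, geometric multiplicity 2

The characteristic polynomial is (x - 3)^4, so the factor x - 3 appears with exponent 4: the algebraic multiplicity is 4.

rank(A - 3I) = 2, so the eigenspace has dimension 4 - 2 = 2: the geometric multiplicity is 2.

Since 2 < 4, A is not diagonalizable.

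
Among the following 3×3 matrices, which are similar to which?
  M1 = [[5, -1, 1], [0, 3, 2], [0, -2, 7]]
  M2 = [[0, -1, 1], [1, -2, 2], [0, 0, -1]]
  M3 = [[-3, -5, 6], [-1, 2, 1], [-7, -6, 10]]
Characteristic polynomials: χ_{M1} = (x - 5)^3, χ_{M2} = (x + 1)^3, χ_{M3} = (x - 3)^3.

{M1}: invariant factors x - 5, (x - 5)^2.

{M2}: invariant factors (x + 1)^3.

{M3}: invariant factors (x - 3)^3.

Matrices are similar if and only if their invariant-factor lists agree; the partition into similarity classes is {M1}, {M2}, {M3}.

3 classes: {M1}, {M2}, {M3}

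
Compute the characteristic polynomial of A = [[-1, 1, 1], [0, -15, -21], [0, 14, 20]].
χ_A(x) = (x - 6)(x + 1)^2

xI - A = [[x + 1, -1, -1], [0, x + 15, 21], [0, -14, x - 20]].

Expanding det(xI - A) along the first row:
det(xI - A) = + (x + 1)·det([[x + 15, 21], [-14, x - 20]]) - (-1)·det([[0, 21], [0, x - 20]]) + (-1)·det([[0, x + 15], [0, -14]]).

Evaluating gives χ_A(x) = x^3 - 4x^2 - 11x - 6 = (x - 6)(x + 1)^2.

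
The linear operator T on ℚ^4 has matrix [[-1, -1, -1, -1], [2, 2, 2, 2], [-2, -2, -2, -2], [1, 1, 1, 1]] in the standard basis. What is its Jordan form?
The characteristic polynomial is det(xI - A) = x^4, so the eigenvalues are 0 (algebraic multiplicity 4).

For λ = 0: rank(A) = 1, rank(A^2) = 0. The eigenspace has dimension 4 - 1 = 3, so there are 3 Jordan blocks; the rank sequence gives block sizes [2, 1, 1].

Assembling the blocks gives the Jordan form J above.

J = [[0, 1, 0, 0], [0, 0, 0, 0], [0, 0, 0, 0], [0, 0, 0, 0]]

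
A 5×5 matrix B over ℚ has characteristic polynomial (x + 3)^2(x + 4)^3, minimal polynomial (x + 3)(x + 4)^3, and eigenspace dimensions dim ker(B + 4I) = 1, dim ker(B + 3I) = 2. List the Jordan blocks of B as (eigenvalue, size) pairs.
λ = -4: algebraic multiplicity 3 (exponent in χ_B), largest block size 3 (exponent in m_B), 1 block (geometric multiplicity). This forces block sizes [3].
λ = -3: algebraic multiplicity 2 (exponent in χ_B), largest block size 1 (exponent in m_B), 2 blocks (geometric multiplicity). These force block sizes [1, 1].

Jordan blocks: (-4, 3), (-3, 1), (-3, 1)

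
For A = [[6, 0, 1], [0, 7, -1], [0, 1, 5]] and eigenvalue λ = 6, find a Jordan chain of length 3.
v_1 = [[0, 1, 0]]^T, v_2 = [[0, 1, 1]]^T, v_3 = [[1, 0, 0]]^T

We seek v_1 ∈ ker((A - 6I)^3) \ ker((A - 6I)^2), then set v_{i+1} = (A - 6I) v_i.

One such chain is v_1 = [[0, 1, 0]]^T, v_2 = [[0, 1, 1]]^T, v_3 = [[1, 0, 0]]^T. Check: (A - 6I) v_3 = [[0, 0, 0]]^T = 0.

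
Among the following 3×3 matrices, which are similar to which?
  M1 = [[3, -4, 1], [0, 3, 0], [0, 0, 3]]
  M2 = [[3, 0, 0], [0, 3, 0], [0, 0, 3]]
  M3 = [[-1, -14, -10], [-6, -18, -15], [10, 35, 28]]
Characteristic polynomials: χ_{M1} = (x - 3)^3, χ_{M2} = (x - 3)^3, χ_{M3} = (x - 3)^3.

{M1, M3}: invariant factors x - 3, (x - 3)^2.

{M2}: invariant factors x - 3, x - 3, x - 3.

Matrices are similar if and only if their invariant-factor lists agree; the partition into similarity classes is {M1, M3}, {M2}.

2 classes: {M1, M3}, {M2}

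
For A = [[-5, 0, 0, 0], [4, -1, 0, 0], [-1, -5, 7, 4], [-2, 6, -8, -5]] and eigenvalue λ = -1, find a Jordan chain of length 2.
v_1 = [[0, 1, 1, -1]]^T, v_2 = [[0, 0, -1, 2]]^T

We seek v_1 ∈ ker((A + I)^2) \ ker(A + I), then set v_{i+1} = (A + I) v_i.

One such chain is v_1 = [[0, 1, 1, -1]]^T, v_2 = [[0, 0, -1, 2]]^T. Check: (A + I) v_2 = [[0, 0, 0, 0]]^T = 0.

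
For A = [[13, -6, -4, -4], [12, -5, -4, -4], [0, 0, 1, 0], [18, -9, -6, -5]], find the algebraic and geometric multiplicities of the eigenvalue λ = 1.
algebraic multiplicity 4, geometric multiplicity 3

The characteristic polynomial is (x - 1)^4, so the factor x - 1 appears with exponent 4: the algebraic multiplicity is 4.

rank(A - I) = 1, so the eigenspace has dimension 4 - 1 = 3: the geometric multiplicity is 3.

Since 3 < 4, A is not diagonalizable.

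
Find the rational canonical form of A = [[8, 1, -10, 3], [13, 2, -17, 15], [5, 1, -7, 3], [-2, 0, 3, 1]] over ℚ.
The invariant factors of A (the non-unit diagonal entries of the Smith normal form of xI - A over ℚ[x]) are x - 3, (x - 3)(x^2 + 2x + 3), each dividing the next. The characteristic polynomial is their product, (x - 3)^2(x^2 + 2x + 3).

The rational canonical form is the block-diagonal matrix of companion matrices C(f_i):
R = [[3, 0, 0, 0], [0, 0, 0, 9], [0, 1, 0, 3], [0, 0, 1, 1]].

Note the characteristic polynomial does not split into linear factors over ℚ, so A has no Jordan form over ℚ; the rational canonical form exists over any field.

R = [[3, 0, 0, 0], [0, 0, 0, 9], [0, 1, 0, 3], [0, 0, 1, 1]]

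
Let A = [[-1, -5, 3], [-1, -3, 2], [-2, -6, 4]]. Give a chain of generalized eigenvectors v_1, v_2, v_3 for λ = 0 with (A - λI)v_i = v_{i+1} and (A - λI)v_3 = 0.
We seek v_1 ∈ ker(A^3) \ ker(A^2), then set v_{i+1} = A v_i.

One such chain is v_1 = [[3, 2, 5]]^T, v_2 = [[2, 1, 2]]^T, v_3 = [[-1, -1, -2]]^T. Check: A v_3 = [[0, 0, 0]]^T = 0.

v_1 = [[3, 2, 5]]^T, v_2 = [[2, 1, 2]]^T, v_3 = [[-1, -1, -2]]^T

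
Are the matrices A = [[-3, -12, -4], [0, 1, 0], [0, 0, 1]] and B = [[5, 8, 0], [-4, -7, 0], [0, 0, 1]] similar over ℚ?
Yes.

Two matrices over a field are similar if and only if they have the same invariant factors.

Both A and B have characteristic polynomial (x - 1)^2(x + 3) and minimal polynomial (x - 1)(x + 3). Computing further, both have invariant factors x - 1, (x - 1)(x + 3). Hence A and B are similar.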